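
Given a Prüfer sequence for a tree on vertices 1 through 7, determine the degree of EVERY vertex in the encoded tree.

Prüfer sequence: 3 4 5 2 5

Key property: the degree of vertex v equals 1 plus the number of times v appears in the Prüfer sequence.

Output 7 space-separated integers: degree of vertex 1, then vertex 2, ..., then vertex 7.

Answer: 1 2 2 2 3 1 1

Derivation:
p_1 = 3: count[3] becomes 1
p_2 = 4: count[4] becomes 1
p_3 = 5: count[5] becomes 1
p_4 = 2: count[2] becomes 1
p_5 = 5: count[5] becomes 2
Degrees (1 + count): deg[1]=1+0=1, deg[2]=1+1=2, deg[3]=1+1=2, deg[4]=1+1=2, deg[5]=1+2=3, deg[6]=1+0=1, deg[7]=1+0=1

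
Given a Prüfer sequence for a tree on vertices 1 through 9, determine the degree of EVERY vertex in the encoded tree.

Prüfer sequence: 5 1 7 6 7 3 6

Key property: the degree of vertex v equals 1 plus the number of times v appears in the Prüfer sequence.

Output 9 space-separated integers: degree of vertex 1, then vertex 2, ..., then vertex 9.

Answer: 2 1 2 1 2 3 3 1 1

Derivation:
p_1 = 5: count[5] becomes 1
p_2 = 1: count[1] becomes 1
p_3 = 7: count[7] becomes 1
p_4 = 6: count[6] becomes 1
p_5 = 7: count[7] becomes 2
p_6 = 3: count[3] becomes 1
p_7 = 6: count[6] becomes 2
Degrees (1 + count): deg[1]=1+1=2, deg[2]=1+0=1, deg[3]=1+1=2, deg[4]=1+0=1, deg[5]=1+1=2, deg[6]=1+2=3, deg[7]=1+2=3, deg[8]=1+0=1, deg[9]=1+0=1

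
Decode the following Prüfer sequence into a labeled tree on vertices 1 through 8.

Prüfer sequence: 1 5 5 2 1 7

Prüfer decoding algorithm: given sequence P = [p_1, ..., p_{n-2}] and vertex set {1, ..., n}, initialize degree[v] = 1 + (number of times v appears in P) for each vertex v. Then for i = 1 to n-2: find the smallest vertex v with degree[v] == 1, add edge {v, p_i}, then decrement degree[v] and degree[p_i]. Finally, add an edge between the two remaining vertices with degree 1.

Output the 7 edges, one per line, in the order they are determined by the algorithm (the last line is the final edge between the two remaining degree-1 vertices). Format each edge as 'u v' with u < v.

Answer: 1 3
4 5
5 6
2 5
1 2
1 7
7 8

Derivation:
Initial degrees: {1:3, 2:2, 3:1, 4:1, 5:3, 6:1, 7:2, 8:1}
Step 1: smallest deg-1 vertex = 3, p_1 = 1. Add edge {1,3}. Now deg[3]=0, deg[1]=2.
Step 2: smallest deg-1 vertex = 4, p_2 = 5. Add edge {4,5}. Now deg[4]=0, deg[5]=2.
Step 3: smallest deg-1 vertex = 6, p_3 = 5. Add edge {5,6}. Now deg[6]=0, deg[5]=1.
Step 4: smallest deg-1 vertex = 5, p_4 = 2. Add edge {2,5}. Now deg[5]=0, deg[2]=1.
Step 5: smallest deg-1 vertex = 2, p_5 = 1. Add edge {1,2}. Now deg[2]=0, deg[1]=1.
Step 6: smallest deg-1 vertex = 1, p_6 = 7. Add edge {1,7}. Now deg[1]=0, deg[7]=1.
Final: two remaining deg-1 vertices are 7, 8. Add edge {7,8}.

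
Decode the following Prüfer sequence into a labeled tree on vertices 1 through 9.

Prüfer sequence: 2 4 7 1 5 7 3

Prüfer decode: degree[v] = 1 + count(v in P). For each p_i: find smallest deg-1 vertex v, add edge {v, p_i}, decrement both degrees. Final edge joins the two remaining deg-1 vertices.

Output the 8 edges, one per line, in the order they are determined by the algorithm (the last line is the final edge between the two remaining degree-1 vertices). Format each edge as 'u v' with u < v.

Initial degrees: {1:2, 2:2, 3:2, 4:2, 5:2, 6:1, 7:3, 8:1, 9:1}
Step 1: smallest deg-1 vertex = 6, p_1 = 2. Add edge {2,6}. Now deg[6]=0, deg[2]=1.
Step 2: smallest deg-1 vertex = 2, p_2 = 4. Add edge {2,4}. Now deg[2]=0, deg[4]=1.
Step 3: smallest deg-1 vertex = 4, p_3 = 7. Add edge {4,7}. Now deg[4]=0, deg[7]=2.
Step 4: smallest deg-1 vertex = 8, p_4 = 1. Add edge {1,8}. Now deg[8]=0, deg[1]=1.
Step 5: smallest deg-1 vertex = 1, p_5 = 5. Add edge {1,5}. Now deg[1]=0, deg[5]=1.
Step 6: smallest deg-1 vertex = 5, p_6 = 7. Add edge {5,7}. Now deg[5]=0, deg[7]=1.
Step 7: smallest deg-1 vertex = 7, p_7 = 3. Add edge {3,7}. Now deg[7]=0, deg[3]=1.
Final: two remaining deg-1 vertices are 3, 9. Add edge {3,9}.

Answer: 2 6
2 4
4 7
1 8
1 5
5 7
3 7
3 9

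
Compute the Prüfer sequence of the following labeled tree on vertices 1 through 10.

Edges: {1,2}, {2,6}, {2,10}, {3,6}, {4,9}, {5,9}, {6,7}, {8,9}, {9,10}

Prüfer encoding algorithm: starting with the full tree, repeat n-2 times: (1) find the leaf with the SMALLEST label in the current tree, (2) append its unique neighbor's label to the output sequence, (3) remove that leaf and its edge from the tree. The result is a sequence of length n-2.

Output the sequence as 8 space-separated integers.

Step 1: leaves = {1,3,4,5,7,8}. Remove smallest leaf 1, emit neighbor 2.
Step 2: leaves = {3,4,5,7,8}. Remove smallest leaf 3, emit neighbor 6.
Step 3: leaves = {4,5,7,8}. Remove smallest leaf 4, emit neighbor 9.
Step 4: leaves = {5,7,8}. Remove smallest leaf 5, emit neighbor 9.
Step 5: leaves = {7,8}. Remove smallest leaf 7, emit neighbor 6.
Step 6: leaves = {6,8}. Remove smallest leaf 6, emit neighbor 2.
Step 7: leaves = {2,8}. Remove smallest leaf 2, emit neighbor 10.
Step 8: leaves = {8,10}. Remove smallest leaf 8, emit neighbor 9.
Done: 2 vertices remain (9, 10). Sequence = [2 6 9 9 6 2 10 9]

Answer: 2 6 9 9 6 2 10 9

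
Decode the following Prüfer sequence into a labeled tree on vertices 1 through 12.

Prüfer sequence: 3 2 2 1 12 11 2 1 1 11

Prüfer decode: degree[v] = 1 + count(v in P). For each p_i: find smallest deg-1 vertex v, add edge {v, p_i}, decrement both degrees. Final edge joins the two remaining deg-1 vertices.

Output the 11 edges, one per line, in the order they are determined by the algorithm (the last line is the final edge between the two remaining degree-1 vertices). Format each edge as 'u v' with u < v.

Answer: 3 4
2 3
2 5
1 6
7 12
8 11
2 9
1 2
1 10
1 11
11 12

Derivation:
Initial degrees: {1:4, 2:4, 3:2, 4:1, 5:1, 6:1, 7:1, 8:1, 9:1, 10:1, 11:3, 12:2}
Step 1: smallest deg-1 vertex = 4, p_1 = 3. Add edge {3,4}. Now deg[4]=0, deg[3]=1.
Step 2: smallest deg-1 vertex = 3, p_2 = 2. Add edge {2,3}. Now deg[3]=0, deg[2]=3.
Step 3: smallest deg-1 vertex = 5, p_3 = 2. Add edge {2,5}. Now deg[5]=0, deg[2]=2.
Step 4: smallest deg-1 vertex = 6, p_4 = 1. Add edge {1,6}. Now deg[6]=0, deg[1]=3.
Step 5: smallest deg-1 vertex = 7, p_5 = 12. Add edge {7,12}. Now deg[7]=0, deg[12]=1.
Step 6: smallest deg-1 vertex = 8, p_6 = 11. Add edge {8,11}. Now deg[8]=0, deg[11]=2.
Step 7: smallest deg-1 vertex = 9, p_7 = 2. Add edge {2,9}. Now deg[9]=0, deg[2]=1.
Step 8: smallest deg-1 vertex = 2, p_8 = 1. Add edge {1,2}. Now deg[2]=0, deg[1]=2.
Step 9: smallest deg-1 vertex = 10, p_9 = 1. Add edge {1,10}. Now deg[10]=0, deg[1]=1.
Step 10: smallest deg-1 vertex = 1, p_10 = 11. Add edge {1,11}. Now deg[1]=0, deg[11]=1.
Final: two remaining deg-1 vertices are 11, 12. Add edge {11,12}.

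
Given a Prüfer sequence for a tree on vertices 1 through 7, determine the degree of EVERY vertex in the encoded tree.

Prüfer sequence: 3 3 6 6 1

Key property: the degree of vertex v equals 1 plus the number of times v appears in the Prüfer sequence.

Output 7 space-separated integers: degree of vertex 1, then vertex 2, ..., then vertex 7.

Answer: 2 1 3 1 1 3 1

Derivation:
p_1 = 3: count[3] becomes 1
p_2 = 3: count[3] becomes 2
p_3 = 6: count[6] becomes 1
p_4 = 6: count[6] becomes 2
p_5 = 1: count[1] becomes 1
Degrees (1 + count): deg[1]=1+1=2, deg[2]=1+0=1, deg[3]=1+2=3, deg[4]=1+0=1, deg[5]=1+0=1, deg[6]=1+2=3, deg[7]=1+0=1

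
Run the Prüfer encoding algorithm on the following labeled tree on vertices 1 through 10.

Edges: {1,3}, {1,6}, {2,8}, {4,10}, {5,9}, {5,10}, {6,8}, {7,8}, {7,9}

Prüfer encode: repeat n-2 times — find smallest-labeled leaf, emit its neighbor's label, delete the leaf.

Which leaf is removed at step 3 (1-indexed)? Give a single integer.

Answer: 1

Derivation:
Step 1: current leaves = {2,3,4}. Remove leaf 2 (neighbor: 8).
Step 2: current leaves = {3,4}. Remove leaf 3 (neighbor: 1).
Step 3: current leaves = {1,4}. Remove leaf 1 (neighbor: 6).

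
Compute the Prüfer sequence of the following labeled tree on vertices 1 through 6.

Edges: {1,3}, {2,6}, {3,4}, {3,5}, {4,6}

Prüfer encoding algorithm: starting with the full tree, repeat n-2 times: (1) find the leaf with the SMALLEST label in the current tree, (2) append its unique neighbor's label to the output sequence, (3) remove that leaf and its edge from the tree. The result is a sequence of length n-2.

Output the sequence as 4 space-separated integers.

Step 1: leaves = {1,2,5}. Remove smallest leaf 1, emit neighbor 3.
Step 2: leaves = {2,5}. Remove smallest leaf 2, emit neighbor 6.
Step 3: leaves = {5,6}. Remove smallest leaf 5, emit neighbor 3.
Step 4: leaves = {3,6}. Remove smallest leaf 3, emit neighbor 4.
Done: 2 vertices remain (4, 6). Sequence = [3 6 3 4]

Answer: 3 6 3 4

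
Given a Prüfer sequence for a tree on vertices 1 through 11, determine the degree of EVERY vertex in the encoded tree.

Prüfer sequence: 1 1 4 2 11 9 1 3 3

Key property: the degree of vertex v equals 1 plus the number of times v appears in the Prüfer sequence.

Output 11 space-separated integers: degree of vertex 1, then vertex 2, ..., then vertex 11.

Answer: 4 2 3 2 1 1 1 1 2 1 2

Derivation:
p_1 = 1: count[1] becomes 1
p_2 = 1: count[1] becomes 2
p_3 = 4: count[4] becomes 1
p_4 = 2: count[2] becomes 1
p_5 = 11: count[11] becomes 1
p_6 = 9: count[9] becomes 1
p_7 = 1: count[1] becomes 3
p_8 = 3: count[3] becomes 1
p_9 = 3: count[3] becomes 2
Degrees (1 + count): deg[1]=1+3=4, deg[2]=1+1=2, deg[3]=1+2=3, deg[4]=1+1=2, deg[5]=1+0=1, deg[6]=1+0=1, deg[7]=1+0=1, deg[8]=1+0=1, deg[9]=1+1=2, deg[10]=1+0=1, deg[11]=1+1=2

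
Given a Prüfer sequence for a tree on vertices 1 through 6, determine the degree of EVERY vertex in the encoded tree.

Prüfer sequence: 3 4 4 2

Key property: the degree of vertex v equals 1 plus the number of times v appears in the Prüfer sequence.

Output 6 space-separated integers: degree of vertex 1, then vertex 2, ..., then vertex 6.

p_1 = 3: count[3] becomes 1
p_2 = 4: count[4] becomes 1
p_3 = 4: count[4] becomes 2
p_4 = 2: count[2] becomes 1
Degrees (1 + count): deg[1]=1+0=1, deg[2]=1+1=2, deg[3]=1+1=2, deg[4]=1+2=3, deg[5]=1+0=1, deg[6]=1+0=1

Answer: 1 2 2 3 1 1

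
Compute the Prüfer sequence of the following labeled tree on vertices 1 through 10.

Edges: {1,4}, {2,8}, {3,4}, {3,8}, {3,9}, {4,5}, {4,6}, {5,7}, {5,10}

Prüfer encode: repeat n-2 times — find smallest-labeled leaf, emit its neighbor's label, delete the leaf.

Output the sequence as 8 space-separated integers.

Answer: 4 8 4 5 3 3 4 5

Derivation:
Step 1: leaves = {1,2,6,7,9,10}. Remove smallest leaf 1, emit neighbor 4.
Step 2: leaves = {2,6,7,9,10}. Remove smallest leaf 2, emit neighbor 8.
Step 3: leaves = {6,7,8,9,10}. Remove smallest leaf 6, emit neighbor 4.
Step 4: leaves = {7,8,9,10}. Remove smallest leaf 7, emit neighbor 5.
Step 5: leaves = {8,9,10}. Remove smallest leaf 8, emit neighbor 3.
Step 6: leaves = {9,10}. Remove smallest leaf 9, emit neighbor 3.
Step 7: leaves = {3,10}. Remove smallest leaf 3, emit neighbor 4.
Step 8: leaves = {4,10}. Remove smallest leaf 4, emit neighbor 5.
Done: 2 vertices remain (5, 10). Sequence = [4 8 4 5 3 3 4 5]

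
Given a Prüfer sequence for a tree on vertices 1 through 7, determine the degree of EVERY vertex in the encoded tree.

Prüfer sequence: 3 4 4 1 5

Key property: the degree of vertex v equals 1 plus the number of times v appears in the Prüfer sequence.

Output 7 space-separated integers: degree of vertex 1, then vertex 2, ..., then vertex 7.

Answer: 2 1 2 3 2 1 1

Derivation:
p_1 = 3: count[3] becomes 1
p_2 = 4: count[4] becomes 1
p_3 = 4: count[4] becomes 2
p_4 = 1: count[1] becomes 1
p_5 = 5: count[5] becomes 1
Degrees (1 + count): deg[1]=1+1=2, deg[2]=1+0=1, deg[3]=1+1=2, deg[4]=1+2=3, deg[5]=1+1=2, deg[6]=1+0=1, deg[7]=1+0=1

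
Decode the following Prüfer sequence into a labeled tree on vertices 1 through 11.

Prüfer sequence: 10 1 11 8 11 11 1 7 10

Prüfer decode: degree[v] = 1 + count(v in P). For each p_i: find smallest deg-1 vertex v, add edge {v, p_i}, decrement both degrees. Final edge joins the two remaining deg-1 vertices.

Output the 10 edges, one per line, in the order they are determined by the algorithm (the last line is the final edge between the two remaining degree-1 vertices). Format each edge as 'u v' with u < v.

Answer: 2 10
1 3
4 11
5 8
6 11
8 11
1 9
1 7
7 10
10 11

Derivation:
Initial degrees: {1:3, 2:1, 3:1, 4:1, 5:1, 6:1, 7:2, 8:2, 9:1, 10:3, 11:4}
Step 1: smallest deg-1 vertex = 2, p_1 = 10. Add edge {2,10}. Now deg[2]=0, deg[10]=2.
Step 2: smallest deg-1 vertex = 3, p_2 = 1. Add edge {1,3}. Now deg[3]=0, deg[1]=2.
Step 3: smallest deg-1 vertex = 4, p_3 = 11. Add edge {4,11}. Now deg[4]=0, deg[11]=3.
Step 4: smallest deg-1 vertex = 5, p_4 = 8. Add edge {5,8}. Now deg[5]=0, deg[8]=1.
Step 5: smallest deg-1 vertex = 6, p_5 = 11. Add edge {6,11}. Now deg[6]=0, deg[11]=2.
Step 6: smallest deg-1 vertex = 8, p_6 = 11. Add edge {8,11}. Now deg[8]=0, deg[11]=1.
Step 7: smallest deg-1 vertex = 9, p_7 = 1. Add edge {1,9}. Now deg[9]=0, deg[1]=1.
Step 8: smallest deg-1 vertex = 1, p_8 = 7. Add edge {1,7}. Now deg[1]=0, deg[7]=1.
Step 9: smallest deg-1 vertex = 7, p_9 = 10. Add edge {7,10}. Now deg[7]=0, deg[10]=1.
Final: two remaining deg-1 vertices are 10, 11. Add edge {10,11}.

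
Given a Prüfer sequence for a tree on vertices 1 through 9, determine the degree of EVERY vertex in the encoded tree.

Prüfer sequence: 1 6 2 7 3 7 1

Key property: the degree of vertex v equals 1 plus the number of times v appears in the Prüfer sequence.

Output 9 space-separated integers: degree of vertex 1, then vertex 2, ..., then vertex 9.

Answer: 3 2 2 1 1 2 3 1 1

Derivation:
p_1 = 1: count[1] becomes 1
p_2 = 6: count[6] becomes 1
p_3 = 2: count[2] becomes 1
p_4 = 7: count[7] becomes 1
p_5 = 3: count[3] becomes 1
p_6 = 7: count[7] becomes 2
p_7 = 1: count[1] becomes 2
Degrees (1 + count): deg[1]=1+2=3, deg[2]=1+1=2, deg[3]=1+1=2, deg[4]=1+0=1, deg[5]=1+0=1, deg[6]=1+1=2, deg[7]=1+2=3, deg[8]=1+0=1, deg[9]=1+0=1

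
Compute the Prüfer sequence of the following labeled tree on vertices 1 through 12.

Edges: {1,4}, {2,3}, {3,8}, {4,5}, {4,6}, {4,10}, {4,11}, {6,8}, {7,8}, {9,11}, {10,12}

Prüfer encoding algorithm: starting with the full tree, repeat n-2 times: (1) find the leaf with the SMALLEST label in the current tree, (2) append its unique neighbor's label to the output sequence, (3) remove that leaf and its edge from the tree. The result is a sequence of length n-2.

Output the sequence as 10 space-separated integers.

Answer: 4 3 8 4 8 6 4 11 4 10

Derivation:
Step 1: leaves = {1,2,5,7,9,12}. Remove smallest leaf 1, emit neighbor 4.
Step 2: leaves = {2,5,7,9,12}. Remove smallest leaf 2, emit neighbor 3.
Step 3: leaves = {3,5,7,9,12}. Remove smallest leaf 3, emit neighbor 8.
Step 4: leaves = {5,7,9,12}. Remove smallest leaf 5, emit neighbor 4.
Step 5: leaves = {7,9,12}. Remove smallest leaf 7, emit neighbor 8.
Step 6: leaves = {8,9,12}. Remove smallest leaf 8, emit neighbor 6.
Step 7: leaves = {6,9,12}. Remove smallest leaf 6, emit neighbor 4.
Step 8: leaves = {9,12}. Remove smallest leaf 9, emit neighbor 11.
Step 9: leaves = {11,12}. Remove smallest leaf 11, emit neighbor 4.
Step 10: leaves = {4,12}. Remove smallest leaf 4, emit neighbor 10.
Done: 2 vertices remain (10, 12). Sequence = [4 3 8 4 8 6 4 11 4 10]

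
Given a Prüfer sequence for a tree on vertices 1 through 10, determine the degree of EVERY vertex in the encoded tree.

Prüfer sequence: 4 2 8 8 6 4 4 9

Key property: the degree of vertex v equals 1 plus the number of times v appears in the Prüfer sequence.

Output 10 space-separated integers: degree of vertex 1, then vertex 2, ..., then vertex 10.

p_1 = 4: count[4] becomes 1
p_2 = 2: count[2] becomes 1
p_3 = 8: count[8] becomes 1
p_4 = 8: count[8] becomes 2
p_5 = 6: count[6] becomes 1
p_6 = 4: count[4] becomes 2
p_7 = 4: count[4] becomes 3
p_8 = 9: count[9] becomes 1
Degrees (1 + count): deg[1]=1+0=1, deg[2]=1+1=2, deg[3]=1+0=1, deg[4]=1+3=4, deg[5]=1+0=1, deg[6]=1+1=2, deg[7]=1+0=1, deg[8]=1+2=3, deg[9]=1+1=2, deg[10]=1+0=1

Answer: 1 2 1 4 1 2 1 3 2 1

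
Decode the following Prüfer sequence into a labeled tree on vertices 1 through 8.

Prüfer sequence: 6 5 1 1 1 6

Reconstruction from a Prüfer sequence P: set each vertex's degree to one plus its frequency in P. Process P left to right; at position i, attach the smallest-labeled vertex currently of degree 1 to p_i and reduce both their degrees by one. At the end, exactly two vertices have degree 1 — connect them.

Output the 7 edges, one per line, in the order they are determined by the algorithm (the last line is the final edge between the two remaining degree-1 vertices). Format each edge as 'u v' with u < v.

Initial degrees: {1:4, 2:1, 3:1, 4:1, 5:2, 6:3, 7:1, 8:1}
Step 1: smallest deg-1 vertex = 2, p_1 = 6. Add edge {2,6}. Now deg[2]=0, deg[6]=2.
Step 2: smallest deg-1 vertex = 3, p_2 = 5. Add edge {3,5}. Now deg[3]=0, deg[5]=1.
Step 3: smallest deg-1 vertex = 4, p_3 = 1. Add edge {1,4}. Now deg[4]=0, deg[1]=3.
Step 4: smallest deg-1 vertex = 5, p_4 = 1. Add edge {1,5}. Now deg[5]=0, deg[1]=2.
Step 5: smallest deg-1 vertex = 7, p_5 = 1. Add edge {1,7}. Now deg[7]=0, deg[1]=1.
Step 6: smallest deg-1 vertex = 1, p_6 = 6. Add edge {1,6}. Now deg[1]=0, deg[6]=1.
Final: two remaining deg-1 vertices are 6, 8. Add edge {6,8}.

Answer: 2 6
3 5
1 4
1 5
1 7
1 6
6 8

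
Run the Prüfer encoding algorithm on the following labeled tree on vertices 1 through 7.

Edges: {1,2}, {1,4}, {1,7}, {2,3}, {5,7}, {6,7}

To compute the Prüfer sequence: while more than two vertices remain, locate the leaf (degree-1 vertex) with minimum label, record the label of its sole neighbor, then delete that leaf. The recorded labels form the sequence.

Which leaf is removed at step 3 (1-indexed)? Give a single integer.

Step 1: current leaves = {3,4,5,6}. Remove leaf 3 (neighbor: 2).
Step 2: current leaves = {2,4,5,6}. Remove leaf 2 (neighbor: 1).
Step 3: current leaves = {4,5,6}. Remove leaf 4 (neighbor: 1).

Answer: 4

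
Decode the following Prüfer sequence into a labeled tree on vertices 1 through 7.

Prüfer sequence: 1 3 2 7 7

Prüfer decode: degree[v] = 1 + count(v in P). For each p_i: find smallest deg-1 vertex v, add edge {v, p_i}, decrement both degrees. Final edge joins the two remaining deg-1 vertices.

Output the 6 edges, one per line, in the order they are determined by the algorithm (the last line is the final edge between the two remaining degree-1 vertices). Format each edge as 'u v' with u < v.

Initial degrees: {1:2, 2:2, 3:2, 4:1, 5:1, 6:1, 7:3}
Step 1: smallest deg-1 vertex = 4, p_1 = 1. Add edge {1,4}. Now deg[4]=0, deg[1]=1.
Step 2: smallest deg-1 vertex = 1, p_2 = 3. Add edge {1,3}. Now deg[1]=0, deg[3]=1.
Step 3: smallest deg-1 vertex = 3, p_3 = 2. Add edge {2,3}. Now deg[3]=0, deg[2]=1.
Step 4: smallest deg-1 vertex = 2, p_4 = 7. Add edge {2,7}. Now deg[2]=0, deg[7]=2.
Step 5: smallest deg-1 vertex = 5, p_5 = 7. Add edge {5,7}. Now deg[5]=0, deg[7]=1.
Final: two remaining deg-1 vertices are 6, 7. Add edge {6,7}.

Answer: 1 4
1 3
2 3
2 7
5 7
6 7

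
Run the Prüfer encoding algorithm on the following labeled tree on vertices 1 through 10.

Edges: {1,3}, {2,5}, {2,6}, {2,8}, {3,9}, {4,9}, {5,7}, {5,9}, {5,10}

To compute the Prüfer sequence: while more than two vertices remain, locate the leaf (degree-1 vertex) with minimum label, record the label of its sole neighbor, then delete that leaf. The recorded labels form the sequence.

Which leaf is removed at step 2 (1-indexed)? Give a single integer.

Step 1: current leaves = {1,4,6,7,8,10}. Remove leaf 1 (neighbor: 3).
Step 2: current leaves = {3,4,6,7,8,10}. Remove leaf 3 (neighbor: 9).

Answer: 3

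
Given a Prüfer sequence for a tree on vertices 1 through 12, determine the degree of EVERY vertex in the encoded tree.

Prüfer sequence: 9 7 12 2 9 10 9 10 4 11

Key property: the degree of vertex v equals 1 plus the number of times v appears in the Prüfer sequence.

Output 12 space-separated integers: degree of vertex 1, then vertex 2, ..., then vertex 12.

Answer: 1 2 1 2 1 1 2 1 4 3 2 2

Derivation:
p_1 = 9: count[9] becomes 1
p_2 = 7: count[7] becomes 1
p_3 = 12: count[12] becomes 1
p_4 = 2: count[2] becomes 1
p_5 = 9: count[9] becomes 2
p_6 = 10: count[10] becomes 1
p_7 = 9: count[9] becomes 3
p_8 = 10: count[10] becomes 2
p_9 = 4: count[4] becomes 1
p_10 = 11: count[11] becomes 1
Degrees (1 + count): deg[1]=1+0=1, deg[2]=1+1=2, deg[3]=1+0=1, deg[4]=1+1=2, deg[5]=1+0=1, deg[6]=1+0=1, deg[7]=1+1=2, deg[8]=1+0=1, deg[9]=1+3=4, deg[10]=1+2=3, deg[11]=1+1=2, deg[12]=1+1=2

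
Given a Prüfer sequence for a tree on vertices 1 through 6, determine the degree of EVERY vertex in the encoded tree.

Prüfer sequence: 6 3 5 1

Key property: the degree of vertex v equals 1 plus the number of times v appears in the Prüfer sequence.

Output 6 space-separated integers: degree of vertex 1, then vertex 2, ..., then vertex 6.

Answer: 2 1 2 1 2 2

Derivation:
p_1 = 6: count[6] becomes 1
p_2 = 3: count[3] becomes 1
p_3 = 5: count[5] becomes 1
p_4 = 1: count[1] becomes 1
Degrees (1 + count): deg[1]=1+1=2, deg[2]=1+0=1, deg[3]=1+1=2, deg[4]=1+0=1, deg[5]=1+1=2, deg[6]=1+1=2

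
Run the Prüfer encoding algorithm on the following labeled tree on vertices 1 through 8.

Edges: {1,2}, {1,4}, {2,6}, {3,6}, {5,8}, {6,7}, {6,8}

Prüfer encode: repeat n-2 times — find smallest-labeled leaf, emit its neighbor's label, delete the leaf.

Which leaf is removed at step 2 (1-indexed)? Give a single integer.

Answer: 4

Derivation:
Step 1: current leaves = {3,4,5,7}. Remove leaf 3 (neighbor: 6).
Step 2: current leaves = {4,5,7}. Remove leaf 4 (neighbor: 1).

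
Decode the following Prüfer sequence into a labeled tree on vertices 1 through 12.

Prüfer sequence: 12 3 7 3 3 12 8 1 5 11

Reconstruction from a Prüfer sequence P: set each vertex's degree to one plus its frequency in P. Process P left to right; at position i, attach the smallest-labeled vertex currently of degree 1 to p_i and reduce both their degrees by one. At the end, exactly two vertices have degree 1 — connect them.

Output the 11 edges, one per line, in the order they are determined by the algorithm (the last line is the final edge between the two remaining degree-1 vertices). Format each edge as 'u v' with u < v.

Answer: 2 12
3 4
6 7
3 7
3 9
3 12
8 10
1 8
1 5
5 11
11 12

Derivation:
Initial degrees: {1:2, 2:1, 3:4, 4:1, 5:2, 6:1, 7:2, 8:2, 9:1, 10:1, 11:2, 12:3}
Step 1: smallest deg-1 vertex = 2, p_1 = 12. Add edge {2,12}. Now deg[2]=0, deg[12]=2.
Step 2: smallest deg-1 vertex = 4, p_2 = 3. Add edge {3,4}. Now deg[4]=0, deg[3]=3.
Step 3: smallest deg-1 vertex = 6, p_3 = 7. Add edge {6,7}. Now deg[6]=0, deg[7]=1.
Step 4: smallest deg-1 vertex = 7, p_4 = 3. Add edge {3,7}. Now deg[7]=0, deg[3]=2.
Step 5: smallest deg-1 vertex = 9, p_5 = 3. Add edge {3,9}. Now deg[9]=0, deg[3]=1.
Step 6: smallest deg-1 vertex = 3, p_6 = 12. Add edge {3,12}. Now deg[3]=0, deg[12]=1.
Step 7: smallest deg-1 vertex = 10, p_7 = 8. Add edge {8,10}. Now deg[10]=0, deg[8]=1.
Step 8: smallest deg-1 vertex = 8, p_8 = 1. Add edge {1,8}. Now deg[8]=0, deg[1]=1.
Step 9: smallest deg-1 vertex = 1, p_9 = 5. Add edge {1,5}. Now deg[1]=0, deg[5]=1.
Step 10: smallest deg-1 vertex = 5, p_10 = 11. Add edge {5,11}. Now deg[5]=0, deg[11]=1.
Final: two remaining deg-1 vertices are 11, 12. Add edge {11,12}.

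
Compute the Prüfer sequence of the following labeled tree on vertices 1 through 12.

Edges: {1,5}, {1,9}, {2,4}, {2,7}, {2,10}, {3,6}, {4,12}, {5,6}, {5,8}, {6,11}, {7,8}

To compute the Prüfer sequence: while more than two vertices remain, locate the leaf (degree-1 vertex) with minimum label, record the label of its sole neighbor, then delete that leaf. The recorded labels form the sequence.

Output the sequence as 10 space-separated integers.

Step 1: leaves = {3,9,10,11,12}. Remove smallest leaf 3, emit neighbor 6.
Step 2: leaves = {9,10,11,12}. Remove smallest leaf 9, emit neighbor 1.
Step 3: leaves = {1,10,11,12}. Remove smallest leaf 1, emit neighbor 5.
Step 4: leaves = {10,11,12}. Remove smallest leaf 10, emit neighbor 2.
Step 5: leaves = {11,12}. Remove smallest leaf 11, emit neighbor 6.
Step 6: leaves = {6,12}. Remove smallest leaf 6, emit neighbor 5.
Step 7: leaves = {5,12}. Remove smallest leaf 5, emit neighbor 8.
Step 8: leaves = {8,12}. Remove smallest leaf 8, emit neighbor 7.
Step 9: leaves = {7,12}. Remove smallest leaf 7, emit neighbor 2.
Step 10: leaves = {2,12}. Remove smallest leaf 2, emit neighbor 4.
Done: 2 vertices remain (4, 12). Sequence = [6 1 5 2 6 5 8 7 2 4]

Answer: 6 1 5 2 6 5 8 7 2 4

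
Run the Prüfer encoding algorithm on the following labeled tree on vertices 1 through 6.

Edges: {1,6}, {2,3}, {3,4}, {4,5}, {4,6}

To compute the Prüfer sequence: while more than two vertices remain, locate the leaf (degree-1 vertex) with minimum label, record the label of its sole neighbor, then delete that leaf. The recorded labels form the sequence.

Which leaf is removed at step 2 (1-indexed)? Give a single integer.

Step 1: current leaves = {1,2,5}. Remove leaf 1 (neighbor: 6).
Step 2: current leaves = {2,5,6}. Remove leaf 2 (neighbor: 3).

Answer: 2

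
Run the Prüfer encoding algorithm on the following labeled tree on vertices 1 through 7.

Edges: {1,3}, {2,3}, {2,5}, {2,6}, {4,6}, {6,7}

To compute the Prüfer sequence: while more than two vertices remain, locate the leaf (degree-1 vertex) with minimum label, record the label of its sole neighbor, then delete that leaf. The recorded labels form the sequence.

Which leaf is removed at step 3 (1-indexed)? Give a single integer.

Step 1: current leaves = {1,4,5,7}. Remove leaf 1 (neighbor: 3).
Step 2: current leaves = {3,4,5,7}. Remove leaf 3 (neighbor: 2).
Step 3: current leaves = {4,5,7}. Remove leaf 4 (neighbor: 6).

Answer: 4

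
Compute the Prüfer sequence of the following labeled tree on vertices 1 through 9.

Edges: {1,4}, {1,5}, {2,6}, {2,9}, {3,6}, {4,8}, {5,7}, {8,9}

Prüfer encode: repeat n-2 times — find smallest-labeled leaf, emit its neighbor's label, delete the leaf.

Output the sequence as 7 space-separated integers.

Answer: 6 2 9 5 1 4 8

Derivation:
Step 1: leaves = {3,7}. Remove smallest leaf 3, emit neighbor 6.
Step 2: leaves = {6,7}. Remove smallest leaf 6, emit neighbor 2.
Step 3: leaves = {2,7}. Remove smallest leaf 2, emit neighbor 9.
Step 4: leaves = {7,9}. Remove smallest leaf 7, emit neighbor 5.
Step 5: leaves = {5,9}. Remove smallest leaf 5, emit neighbor 1.
Step 6: leaves = {1,9}. Remove smallest leaf 1, emit neighbor 4.
Step 7: leaves = {4,9}. Remove smallest leaf 4, emit neighbor 8.
Done: 2 vertices remain (8, 9). Sequence = [6 2 9 5 1 4 8]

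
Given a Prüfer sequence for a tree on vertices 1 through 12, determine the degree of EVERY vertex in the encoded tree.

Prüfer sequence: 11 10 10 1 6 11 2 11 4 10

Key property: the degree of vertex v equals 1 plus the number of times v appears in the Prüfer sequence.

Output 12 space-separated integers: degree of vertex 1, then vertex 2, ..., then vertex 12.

Answer: 2 2 1 2 1 2 1 1 1 4 4 1

Derivation:
p_1 = 11: count[11] becomes 1
p_2 = 10: count[10] becomes 1
p_3 = 10: count[10] becomes 2
p_4 = 1: count[1] becomes 1
p_5 = 6: count[6] becomes 1
p_6 = 11: count[11] becomes 2
p_7 = 2: count[2] becomes 1
p_8 = 11: count[11] becomes 3
p_9 = 4: count[4] becomes 1
p_10 = 10: count[10] becomes 3
Degrees (1 + count): deg[1]=1+1=2, deg[2]=1+1=2, deg[3]=1+0=1, deg[4]=1+1=2, deg[5]=1+0=1, deg[6]=1+1=2, deg[7]=1+0=1, deg[8]=1+0=1, deg[9]=1+0=1, deg[10]=1+3=4, deg[11]=1+3=4, deg[12]=1+0=1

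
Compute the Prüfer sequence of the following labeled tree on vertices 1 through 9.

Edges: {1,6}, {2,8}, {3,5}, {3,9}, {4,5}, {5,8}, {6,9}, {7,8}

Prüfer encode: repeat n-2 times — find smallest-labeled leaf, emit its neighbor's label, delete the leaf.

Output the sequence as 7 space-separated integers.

Answer: 6 8 5 9 8 5 3

Derivation:
Step 1: leaves = {1,2,4,7}. Remove smallest leaf 1, emit neighbor 6.
Step 2: leaves = {2,4,6,7}. Remove smallest leaf 2, emit neighbor 8.
Step 3: leaves = {4,6,7}. Remove smallest leaf 4, emit neighbor 5.
Step 4: leaves = {6,7}. Remove smallest leaf 6, emit neighbor 9.
Step 5: leaves = {7,9}. Remove smallest leaf 7, emit neighbor 8.
Step 6: leaves = {8,9}. Remove smallest leaf 8, emit neighbor 5.
Step 7: leaves = {5,9}. Remove smallest leaf 5, emit neighbor 3.
Done: 2 vertices remain (3, 9). Sequence = [6 8 5 9 8 5 3]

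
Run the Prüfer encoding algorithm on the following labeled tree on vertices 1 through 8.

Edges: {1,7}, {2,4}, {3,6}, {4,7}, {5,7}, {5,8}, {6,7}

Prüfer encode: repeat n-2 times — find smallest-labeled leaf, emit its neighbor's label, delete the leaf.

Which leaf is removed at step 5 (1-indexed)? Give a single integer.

Answer: 6

Derivation:
Step 1: current leaves = {1,2,3,8}. Remove leaf 1 (neighbor: 7).
Step 2: current leaves = {2,3,8}. Remove leaf 2 (neighbor: 4).
Step 3: current leaves = {3,4,8}. Remove leaf 3 (neighbor: 6).
Step 4: current leaves = {4,6,8}. Remove leaf 4 (neighbor: 7).
Step 5: current leaves = {6,8}. Remove leaf 6 (neighbor: 7).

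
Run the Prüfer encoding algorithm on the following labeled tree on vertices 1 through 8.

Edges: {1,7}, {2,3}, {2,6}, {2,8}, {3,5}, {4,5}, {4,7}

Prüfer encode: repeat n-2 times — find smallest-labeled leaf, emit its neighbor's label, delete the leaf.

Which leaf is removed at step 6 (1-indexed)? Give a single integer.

Step 1: current leaves = {1,6,8}. Remove leaf 1 (neighbor: 7).
Step 2: current leaves = {6,7,8}. Remove leaf 6 (neighbor: 2).
Step 3: current leaves = {7,8}. Remove leaf 7 (neighbor: 4).
Step 4: current leaves = {4,8}. Remove leaf 4 (neighbor: 5).
Step 5: current leaves = {5,8}. Remove leaf 5 (neighbor: 3).
Step 6: current leaves = {3,8}. Remove leaf 3 (neighbor: 2).

Answer: 3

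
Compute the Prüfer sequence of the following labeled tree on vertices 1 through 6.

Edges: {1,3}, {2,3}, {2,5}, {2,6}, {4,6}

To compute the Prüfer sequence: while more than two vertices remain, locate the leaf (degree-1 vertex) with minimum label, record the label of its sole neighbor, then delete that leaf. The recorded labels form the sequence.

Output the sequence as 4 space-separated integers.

Answer: 3 2 6 2

Derivation:
Step 1: leaves = {1,4,5}. Remove smallest leaf 1, emit neighbor 3.
Step 2: leaves = {3,4,5}. Remove smallest leaf 3, emit neighbor 2.
Step 3: leaves = {4,5}. Remove smallest leaf 4, emit neighbor 6.
Step 4: leaves = {5,6}. Remove smallest leaf 5, emit neighbor 2.
Done: 2 vertices remain (2, 6). Sequence = [3 2 6 2]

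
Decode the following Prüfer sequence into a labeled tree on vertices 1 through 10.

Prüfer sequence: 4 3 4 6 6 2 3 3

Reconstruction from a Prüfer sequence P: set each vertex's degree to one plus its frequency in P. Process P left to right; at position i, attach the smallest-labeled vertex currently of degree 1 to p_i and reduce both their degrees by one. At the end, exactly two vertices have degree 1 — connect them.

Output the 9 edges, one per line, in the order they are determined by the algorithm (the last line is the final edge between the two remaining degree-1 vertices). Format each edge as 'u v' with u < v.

Initial degrees: {1:1, 2:2, 3:4, 4:3, 5:1, 6:3, 7:1, 8:1, 9:1, 10:1}
Step 1: smallest deg-1 vertex = 1, p_1 = 4. Add edge {1,4}. Now deg[1]=0, deg[4]=2.
Step 2: smallest deg-1 vertex = 5, p_2 = 3. Add edge {3,5}. Now deg[5]=0, deg[3]=3.
Step 3: smallest deg-1 vertex = 7, p_3 = 4. Add edge {4,7}. Now deg[7]=0, deg[4]=1.
Step 4: smallest deg-1 vertex = 4, p_4 = 6. Add edge {4,6}. Now deg[4]=0, deg[6]=2.
Step 5: smallest deg-1 vertex = 8, p_5 = 6. Add edge {6,8}. Now deg[8]=0, deg[6]=1.
Step 6: smallest deg-1 vertex = 6, p_6 = 2. Add edge {2,6}. Now deg[6]=0, deg[2]=1.
Step 7: smallest deg-1 vertex = 2, p_7 = 3. Add edge {2,3}. Now deg[2]=0, deg[3]=2.
Step 8: smallest deg-1 vertex = 9, p_8 = 3. Add edge {3,9}. Now deg[9]=0, deg[3]=1.
Final: two remaining deg-1 vertices are 3, 10. Add edge {3,10}.

Answer: 1 4
3 5
4 7
4 6
6 8
2 6
2 3
3 9
3 10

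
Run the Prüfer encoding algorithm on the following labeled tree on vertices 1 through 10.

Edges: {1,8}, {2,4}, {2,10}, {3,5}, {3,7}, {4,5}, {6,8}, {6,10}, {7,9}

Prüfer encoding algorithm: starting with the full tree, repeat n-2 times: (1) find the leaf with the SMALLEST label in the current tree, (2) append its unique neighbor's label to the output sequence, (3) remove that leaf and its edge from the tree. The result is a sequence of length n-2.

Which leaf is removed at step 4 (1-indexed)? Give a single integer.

Step 1: current leaves = {1,9}. Remove leaf 1 (neighbor: 8).
Step 2: current leaves = {8,9}. Remove leaf 8 (neighbor: 6).
Step 3: current leaves = {6,9}. Remove leaf 6 (neighbor: 10).
Step 4: current leaves = {9,10}. Remove leaf 9 (neighbor: 7).

Answer: 9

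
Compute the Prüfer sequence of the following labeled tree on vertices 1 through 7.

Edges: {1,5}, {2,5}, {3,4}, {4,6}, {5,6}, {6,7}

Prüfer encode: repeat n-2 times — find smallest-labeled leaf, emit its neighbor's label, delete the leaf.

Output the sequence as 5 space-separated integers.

Answer: 5 5 4 6 6

Derivation:
Step 1: leaves = {1,2,3,7}. Remove smallest leaf 1, emit neighbor 5.
Step 2: leaves = {2,3,7}. Remove smallest leaf 2, emit neighbor 5.
Step 3: leaves = {3,5,7}. Remove smallest leaf 3, emit neighbor 4.
Step 4: leaves = {4,5,7}. Remove smallest leaf 4, emit neighbor 6.
Step 5: leaves = {5,7}. Remove smallest leaf 5, emit neighbor 6.
Done: 2 vertices remain (6, 7). Sequence = [5 5 4 6 6]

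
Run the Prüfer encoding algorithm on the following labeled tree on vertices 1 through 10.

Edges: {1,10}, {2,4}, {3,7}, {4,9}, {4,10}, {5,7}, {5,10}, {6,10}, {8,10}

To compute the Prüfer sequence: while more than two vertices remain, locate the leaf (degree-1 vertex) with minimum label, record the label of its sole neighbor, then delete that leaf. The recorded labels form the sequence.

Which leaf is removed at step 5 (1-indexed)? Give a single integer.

Step 1: current leaves = {1,2,3,6,8,9}. Remove leaf 1 (neighbor: 10).
Step 2: current leaves = {2,3,6,8,9}. Remove leaf 2 (neighbor: 4).
Step 3: current leaves = {3,6,8,9}. Remove leaf 3 (neighbor: 7).
Step 4: current leaves = {6,7,8,9}. Remove leaf 6 (neighbor: 10).
Step 5: current leaves = {7,8,9}. Remove leaf 7 (neighbor: 5).

Answer: 7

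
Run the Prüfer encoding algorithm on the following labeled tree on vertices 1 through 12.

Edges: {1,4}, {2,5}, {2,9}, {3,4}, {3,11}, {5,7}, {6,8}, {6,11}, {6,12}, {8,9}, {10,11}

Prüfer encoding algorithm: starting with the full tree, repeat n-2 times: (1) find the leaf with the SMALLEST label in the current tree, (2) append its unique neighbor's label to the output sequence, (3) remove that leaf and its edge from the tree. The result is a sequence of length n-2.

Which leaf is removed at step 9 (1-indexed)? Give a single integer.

Answer: 10

Derivation:
Step 1: current leaves = {1,7,10,12}. Remove leaf 1 (neighbor: 4).
Step 2: current leaves = {4,7,10,12}. Remove leaf 4 (neighbor: 3).
Step 3: current leaves = {3,7,10,12}. Remove leaf 3 (neighbor: 11).
Step 4: current leaves = {7,10,12}. Remove leaf 7 (neighbor: 5).
Step 5: current leaves = {5,10,12}. Remove leaf 5 (neighbor: 2).
Step 6: current leaves = {2,10,12}. Remove leaf 2 (neighbor: 9).
Step 7: current leaves = {9,10,12}. Remove leaf 9 (neighbor: 8).
Step 8: current leaves = {8,10,12}. Remove leaf 8 (neighbor: 6).
Step 9: current leaves = {10,12}. Remove leaf 10 (neighbor: 11).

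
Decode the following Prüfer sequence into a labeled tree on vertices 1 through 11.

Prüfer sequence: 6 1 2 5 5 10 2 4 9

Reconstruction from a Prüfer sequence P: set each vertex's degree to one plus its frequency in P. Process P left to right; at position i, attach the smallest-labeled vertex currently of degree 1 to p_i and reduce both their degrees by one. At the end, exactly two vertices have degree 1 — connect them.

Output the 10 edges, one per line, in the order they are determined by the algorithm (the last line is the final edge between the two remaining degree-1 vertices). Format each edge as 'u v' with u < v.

Initial degrees: {1:2, 2:3, 3:1, 4:2, 5:3, 6:2, 7:1, 8:1, 9:2, 10:2, 11:1}
Step 1: smallest deg-1 vertex = 3, p_1 = 6. Add edge {3,6}. Now deg[3]=0, deg[6]=1.
Step 2: smallest deg-1 vertex = 6, p_2 = 1. Add edge {1,6}. Now deg[6]=0, deg[1]=1.
Step 3: smallest deg-1 vertex = 1, p_3 = 2. Add edge {1,2}. Now deg[1]=0, deg[2]=2.
Step 4: smallest deg-1 vertex = 7, p_4 = 5. Add edge {5,7}. Now deg[7]=0, deg[5]=2.
Step 5: smallest deg-1 vertex = 8, p_5 = 5. Add edge {5,8}. Now deg[8]=0, deg[5]=1.
Step 6: smallest deg-1 vertex = 5, p_6 = 10. Add edge {5,10}. Now deg[5]=0, deg[10]=1.
Step 7: smallest deg-1 vertex = 10, p_7 = 2. Add edge {2,10}. Now deg[10]=0, deg[2]=1.
Step 8: smallest deg-1 vertex = 2, p_8 = 4. Add edge {2,4}. Now deg[2]=0, deg[4]=1.
Step 9: smallest deg-1 vertex = 4, p_9 = 9. Add edge {4,9}. Now deg[4]=0, deg[9]=1.
Final: two remaining deg-1 vertices are 9, 11. Add edge {9,11}.

Answer: 3 6
1 6
1 2
5 7
5 8
5 10
2 10
2 4
4 9
9 11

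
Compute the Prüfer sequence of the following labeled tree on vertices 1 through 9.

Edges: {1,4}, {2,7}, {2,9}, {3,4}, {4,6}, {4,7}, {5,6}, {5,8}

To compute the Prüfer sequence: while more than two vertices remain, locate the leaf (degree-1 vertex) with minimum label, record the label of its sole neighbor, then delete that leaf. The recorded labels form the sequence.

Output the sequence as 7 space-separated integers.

Answer: 4 4 5 6 4 7 2

Derivation:
Step 1: leaves = {1,3,8,9}. Remove smallest leaf 1, emit neighbor 4.
Step 2: leaves = {3,8,9}. Remove smallest leaf 3, emit neighbor 4.
Step 3: leaves = {8,9}. Remove smallest leaf 8, emit neighbor 5.
Step 4: leaves = {5,9}. Remove smallest leaf 5, emit neighbor 6.
Step 5: leaves = {6,9}. Remove smallest leaf 6, emit neighbor 4.
Step 6: leaves = {4,9}. Remove smallest leaf 4, emit neighbor 7.
Step 7: leaves = {7,9}. Remove smallest leaf 7, emit neighbor 2.
Done: 2 vertices remain (2, 9). Sequence = [4 4 5 6 4 7 2]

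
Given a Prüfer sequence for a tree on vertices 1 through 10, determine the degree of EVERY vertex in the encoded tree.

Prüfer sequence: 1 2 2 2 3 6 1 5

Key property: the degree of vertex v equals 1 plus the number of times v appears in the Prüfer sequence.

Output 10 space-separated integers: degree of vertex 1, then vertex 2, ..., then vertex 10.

Answer: 3 4 2 1 2 2 1 1 1 1

Derivation:
p_1 = 1: count[1] becomes 1
p_2 = 2: count[2] becomes 1
p_3 = 2: count[2] becomes 2
p_4 = 2: count[2] becomes 3
p_5 = 3: count[3] becomes 1
p_6 = 6: count[6] becomes 1
p_7 = 1: count[1] becomes 2
p_8 = 5: count[5] becomes 1
Degrees (1 + count): deg[1]=1+2=3, deg[2]=1+3=4, deg[3]=1+1=2, deg[4]=1+0=1, deg[5]=1+1=2, deg[6]=1+1=2, deg[7]=1+0=1, deg[8]=1+0=1, deg[9]=1+0=1, deg[10]=1+0=1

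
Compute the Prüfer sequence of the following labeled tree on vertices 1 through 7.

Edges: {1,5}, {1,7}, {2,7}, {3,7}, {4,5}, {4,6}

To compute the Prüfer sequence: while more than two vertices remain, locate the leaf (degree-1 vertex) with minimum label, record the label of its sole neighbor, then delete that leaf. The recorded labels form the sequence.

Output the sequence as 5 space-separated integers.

Answer: 7 7 4 5 1

Derivation:
Step 1: leaves = {2,3,6}. Remove smallest leaf 2, emit neighbor 7.
Step 2: leaves = {3,6}. Remove smallest leaf 3, emit neighbor 7.
Step 3: leaves = {6,7}. Remove smallest leaf 6, emit neighbor 4.
Step 4: leaves = {4,7}. Remove smallest leaf 4, emit neighbor 5.
Step 5: leaves = {5,7}. Remove smallest leaf 5, emit neighbor 1.
Done: 2 vertices remain (1, 7). Sequence = [7 7 4 5 1]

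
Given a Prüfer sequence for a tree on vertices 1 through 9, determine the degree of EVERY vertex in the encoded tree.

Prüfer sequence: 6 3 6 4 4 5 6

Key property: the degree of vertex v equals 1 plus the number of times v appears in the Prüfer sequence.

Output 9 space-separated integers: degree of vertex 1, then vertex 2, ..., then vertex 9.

Answer: 1 1 2 3 2 4 1 1 1

Derivation:
p_1 = 6: count[6] becomes 1
p_2 = 3: count[3] becomes 1
p_3 = 6: count[6] becomes 2
p_4 = 4: count[4] becomes 1
p_5 = 4: count[4] becomes 2
p_6 = 5: count[5] becomes 1
p_7 = 6: count[6] becomes 3
Degrees (1 + count): deg[1]=1+0=1, deg[2]=1+0=1, deg[3]=1+1=2, deg[4]=1+2=3, deg[5]=1+1=2, deg[6]=1+3=4, deg[7]=1+0=1, deg[8]=1+0=1, deg[9]=1+0=1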